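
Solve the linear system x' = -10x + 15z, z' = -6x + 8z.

Coefficient matrix A = [[-10, 15], [-6, 8]].
Characteristic polynomial det(A - λI) = λ^2 + 2λ + 10 = 0.
Eigenvalues λ = -1 ± 3i (complex conjugate pair).
For λ=-1+3i: an eigenvector is (-2,-1) - i(1,1) = (-2 - i, -1 - i).
A real fundamental pair from Re and Im of e^((-1+3i)t)v: X_1 = e^(-t)(cos(3t)·(-2,-1) + sin(3t)·(1,1)), X_2 = e^(-t)(sin(3t)·(-2,-1) - cos(3t)·(1,1)).
General solution: C_1X_1 + C_2X_2.

x(t) = C_1e^(-t)sin(3t) - 2C_1e^(-t)cos(3t) - 2C_2e^(-t)sin(3t) - C_2e^(-t)cos(3t), z(t) = C_1e^(-t)sin(3t) - C_1e^(-t)cos(3t) - C_2e^(-t)sin(3t) - C_2e^(-t)cos(3t)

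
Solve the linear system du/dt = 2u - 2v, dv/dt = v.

u(t) = 2c_1e^(t) - c_2e^(2t), v(t) = c_1e^(t)

Coefficient matrix A = [[2, -2], [0, 1]].
Characteristic polynomial det(A - λI) = λ^2 - 3λ + 2 = 0.
Eigenvalues λ = 1, 2.
For λ=1: (A-λI) row 1 is [1, -2], so an eigenvector is (2, 1).
For λ=2: (A-λI) row 1 is [0, -2], so an eigenvector is (-1, 0).
General solution: c_1e^(t)(2,1) + c_2e^(2t)(-1,0).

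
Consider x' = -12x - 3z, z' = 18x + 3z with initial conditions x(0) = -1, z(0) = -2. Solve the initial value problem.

Coefficient matrix A = [[-12, -3], [18, 3]].
Characteristic polynomial det(A - λI) = λ^2 + 9λ + 18 = 0.
Eigenvalues λ = -6, -3.
For λ=-6: (A-λI) row 1 is [-6, -3], so an eigenvector is (-1, 2).
For λ=-3: (A-λI) row 1 is [-9, -3], so an eigenvector is (1, -3).
General solution: C_1e^(-6t)(-1,2) + C_2e^(-3t)(1,-3).
Applying x(0)=-1, z(0)=-2 gives C_1=5, C_2=4.

x(t) = 4e^(-3t) - 5e^(-6t), z(t) = -12e^(-3t) + 10e^(-6t)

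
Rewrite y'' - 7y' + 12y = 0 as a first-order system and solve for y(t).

y(t) = C_1e^(4t) + C_2e^(3t)

Let x_1 = y, x_2 = y'. Then x_1' = x_2 and x_2' = -12x_1 + 7x_2.
A = [[0,1],[-12,7]]; det(A-λI) = λ^2 - 7λ + 12.
Eigenvalues λ = 4, 3 with eigenvectors (1,4), (1,3).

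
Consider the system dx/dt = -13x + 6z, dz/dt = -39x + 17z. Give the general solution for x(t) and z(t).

Coefficient matrix A = [[-13, 6], [-39, 17]].
Characteristic polynomial det(A - λI) = λ^2 - 4λ + 13 = 0.
Eigenvalues λ = 2 ± 3i (complex conjugate pair).
For λ=2+3i: an eigenvector is (-1,-2) - i(1,3) = (-1 - i, -2 - 3i).
A real fundamental pair from Re and Im of e^((2+3i)t)v: X_1 = e^(2t)(cos(3t)·(-1,-2) + sin(3t)·(1,3)), X_2 = e^(2t)(sin(3t)·(-1,-2) - cos(3t)·(1,3)).
General solution: c_1X_1 + c_2X_2.

x(t) = c_1e^(2t)sin(3t) - c_1e^(2t)cos(3t) - c_2e^(2t)sin(3t) - c_2e^(2t)cos(3t), z(t) = 3c_1e^(2t)sin(3t) - 2c_1e^(2t)cos(3t) - 2c_2e^(2t)sin(3t) - 3c_2e^(2t)cos(3t)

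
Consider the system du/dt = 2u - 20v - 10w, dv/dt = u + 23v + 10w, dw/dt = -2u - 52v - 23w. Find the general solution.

u(t) = 2K_1e^(-3t) + K_3e^(2t), v(t) = -2K_1e^(-3t) + K_2e^(3t) - K_3e^(2t), w(t) = 5K_1e^(-3t) - 2K_2e^(3t) + 2K_3e^(2t)

Coefficient matrix A = [[2, -20, -10], [1, 23, 10], [-2, -52, -23]].
det(A - λI) = 0 gives eigenvalues λ = -3, 3, 2.
For λ=-3: eigenvector (2,-2,5).
For λ=3: eigenvector (0,1,-2).
For λ=2: eigenvector (1,-1,2).
General solution: K_1e^(-3t)(2,-2,5) + K_2e^(3t)(0,1,-2) + K_3e^(2t)(1,-1,2).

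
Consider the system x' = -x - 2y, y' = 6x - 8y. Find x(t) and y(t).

Coefficient matrix A = [[-1, -2], [6, -8]].
Characteristic polynomial det(A - λI) = λ^2 + 9λ + 20 = 0.
Eigenvalues λ = -4, -5.
For λ=-4: (A-λI) row 1 is [3, -2], so an eigenvector is (-2, -3).
For λ=-5: (A-λI) row 1 is [4, -2], so an eigenvector is (-1, -2).
General solution: C_1e^(-4t)(-2,-3) + C_2e^(-5t)(-1,-2).

x(t) = -2C_1e^(-4t) - C_2e^(-5t), y(t) = -3C_1e^(-4t) - 2C_2e^(-5t)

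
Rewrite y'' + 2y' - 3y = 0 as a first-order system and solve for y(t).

Let x_1 = y, x_2 = y'. Then x_1' = x_2 and x_2' = 3x_1 - 2x_2.
A = [[0,1],[3,-2]]; det(A-λI) = λ^2 + 2λ - 3.
Eigenvalues λ = 1, -3 with eigenvectors (1,1), (1,-3).

y(t) = c_1e^(t) + c_2e^(-3t)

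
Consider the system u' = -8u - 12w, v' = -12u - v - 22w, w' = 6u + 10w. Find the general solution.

u(t) = -c_1e^(4t) + 2c_3e^(-2t), v(t) = -2c_1e^(4t) + c_2e^(-t) + 2c_3e^(-2t), w(t) = c_1e^(4t) - c_3e^(-2t)

Coefficient matrix A = [[-8, 0, -12], [-12, -1, -22], [6, 0, 10]].
det(A - λI) = 0 gives eigenvalues λ = 4, -1, -2.
For λ=4: eigenvector (-1,-2,1).
For λ=-1: eigenvector (0,1,0).
For λ=-2: eigenvector (2,2,-1).
General solution: c_1e^(4t)(-1,-2,1) + c_2e^(-t)(0,1,0) + c_3e^(-2t)(2,2,-1).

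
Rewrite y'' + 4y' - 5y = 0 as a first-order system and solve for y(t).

Let x_1 = y, x_2 = y'. Then x_1' = x_2 and x_2' = 5x_1 - 4x_2.
A = [[0,1],[5,-4]]; det(A-λI) = λ^2 + 4λ - 5.
Eigenvalues λ = 1, -5 with eigenvectors (1,1), (1,-5).

y(t) = c_1e^(t) + c_2e^(-5t)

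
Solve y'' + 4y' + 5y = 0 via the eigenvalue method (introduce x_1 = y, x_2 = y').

y(t) = C_1e^(-2t)cos(t) + C_2e^(-2t)sin(t)

Let x_1 = y, x_2 = y'. Then x_1' = x_2 and x_2' = -5x_1 - 4x_2.
A = [[0,1],[-5,-4]]; det(A-λI) = λ^2 + 4λ + 5.
Eigenvalues λ = -2 ± i.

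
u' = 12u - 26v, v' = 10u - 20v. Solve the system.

Coefficient matrix A = [[12, -26], [10, -20]].
Characteristic polynomial det(A - λI) = λ^2 + 8λ + 20 = 0.
Eigenvalues λ = -4 ± 2i (complex conjugate pair).
For λ=-4+2i: an eigenvector is (3,2) - i(-2,-1) = (3 + 2i, 2 + i).
A real fundamental pair from Re and Im of e^((-4+2i)t)v: X_1 = e^(-4t)(cos(2t)·(3,2) + sin(2t)·(-2,-1)), X_2 = e^(-4t)(sin(2t)·(3,2) - cos(2t)·(-2,-1)).
General solution: c_1X_1 + c_2X_2.

u(t) = -2c_1e^(-4t)sin(2t) + 3c_1e^(-4t)cos(2t) + 3c_2e^(-4t)sin(2t) + 2c_2e^(-4t)cos(2t), v(t) = -c_1e^(-4t)sin(2t) + 2c_1e^(-4t)cos(2t) + 2c_2e^(-4t)sin(2t) + c_2e^(-4t)cos(2t)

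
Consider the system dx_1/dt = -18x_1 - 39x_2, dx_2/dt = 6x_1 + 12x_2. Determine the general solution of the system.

Coefficient matrix A = [[-18, -39], [6, 12]].
Characteristic polynomial det(A - λI) = λ^2 + 6λ + 18 = 0.
Eigenvalues λ = -3 ± 3i (complex conjugate pair).
For λ=-3+3i: an eigenvector is (3,-1) - i(-2,1) = (3 + 2i, -1 - i).
A real fundamental pair from Re and Im of e^((-3+3i)t)v: X_1 = e^(-3t)(cos(3t)·(3,-1) + sin(3t)·(-2,1)), X_2 = e^(-3t)(sin(3t)·(3,-1) - cos(3t)·(-2,1)).
General solution: c_1X_1 + c_2X_2.

x_1(t) = -2c_1e^(-3t)sin(3t) + 3c_1e^(-3t)cos(3t) + 3c_2e^(-3t)sin(3t) + 2c_2e^(-3t)cos(3t), x_2(t) = c_1e^(-3t)sin(3t) - c_1e^(-3t)cos(3t) - c_2e^(-3t)sin(3t) - c_2e^(-3t)cos(3t)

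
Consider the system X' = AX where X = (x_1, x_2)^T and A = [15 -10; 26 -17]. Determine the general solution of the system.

Coefficient matrix A = [[15, -10], [26, -17]].
Characteristic polynomial det(A - λI) = λ^2 + 2λ + 5 = 0.
Eigenvalues λ = -1 ± 2i (complex conjugate pair).
For λ=-1+2i: an eigenvector is (-2,-3) - i(-1,-2) = (-2 + i, -3 + 2i).
A real fundamental pair from Re and Im of e^((-1+2i)t)v: X_1 = e^(-t)(cos(2t)·(-2,-3) + sin(2t)·(-1,-2)), X_2 = e^(-t)(sin(2t)·(-2,-3) - cos(2t)·(-1,-2)).
General solution: c_1X_1 + c_2X_2.

x_1(t) = -c_1e^(-t)sin(2t) - 2c_1e^(-t)cos(2t) - 2c_2e^(-t)sin(2t) + c_2e^(-t)cos(2t), x_2(t) = -2c_1e^(-t)sin(2t) - 3c_1e^(-t)cos(2t) - 3c_2e^(-t)sin(2t) + 2c_2e^(-t)cos(2t)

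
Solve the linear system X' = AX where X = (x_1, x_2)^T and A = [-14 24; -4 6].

Coefficient matrix A = [[-14, 24], [-4, 6]].
Characteristic polynomial det(A - λI) = λ^2 + 8λ + 12 = 0.
Eigenvalues λ = -6, -2.
For λ=-6: (A-λI) row 1 is [-8, 24], so an eigenvector is (-3, -1).
For λ=-2: (A-λI) row 1 is [-12, 24], so an eigenvector is (2, 1).
General solution: c_1e^(-6t)(-3,-1) + c_2e^(-2t)(2,1).

x_1(t) = -3c_1e^(-6t) + 2c_2e^(-2t), x_2(t) = -c_1e^(-6t) + c_2e^(-2t)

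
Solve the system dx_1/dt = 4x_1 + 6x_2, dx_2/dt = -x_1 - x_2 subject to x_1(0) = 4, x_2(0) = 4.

x_1(t) = 36e^(2t) - 32e^(t), x_2(t) = -12e^(2t) + 16e^(t)

Coefficient matrix A = [[4, 6], [-1, -1]].
Characteristic polynomial det(A - λI) = λ^2 - 3λ + 2 = 0.
Eigenvalues λ = 2, 1.
For λ=2: (A-λI) row 1 is [2, 6], so an eigenvector is (-3, 1).
For λ=1: (A-λI) row 1 is [3, 6], so an eigenvector is (2, -1).
General solution: C_1e^(2t)(-3,1) + C_2e^(t)(2,-1).
Applying x_1(0)=4, x_2(0)=4 gives C_1=-12, C_2=-16.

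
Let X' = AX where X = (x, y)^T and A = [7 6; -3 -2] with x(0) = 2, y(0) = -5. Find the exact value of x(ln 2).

-80

A = [[7,6],[-3,-2]]; eigenvalues λ = 1, 4.
Eigenvectors: (1,-1) for λ=1, (2,-1) for λ=4.
From the initial condition, c_1 = 8, c_2 = -3.
x(ln 2) = (8)(2^1)(1) + (-3)(2^4)(2) = -80.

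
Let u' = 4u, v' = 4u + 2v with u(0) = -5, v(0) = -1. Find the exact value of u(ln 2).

A = [[4,0],[4,2]]; eigenvalues λ = 4, 2.
Eigenvectors: (-1,-2) for λ=4, (0,1) for λ=2.
From the initial condition, c_1 = 5, c_2 = 9.
u(ln 2) = (5)(2^4)(-1) + (9)(2^2)(0) = -80.

-80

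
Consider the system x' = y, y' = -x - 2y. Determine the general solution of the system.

x(t) = -K_1e^(-t) - K_2te^(-t) + 2K_2e^(-t), y(t) = K_1e^(-t) + K_2te^(-t) - 3K_2e^(-t)

Coefficient matrix A = [[0, 1], [-1, -2]].
Characteristic polynomial det(A - λI) = λ^2 + 2λ + 1 = 0.
Single eigenvalue λ = -1 with algebraic multiplicity 2.
Eigenvector v = (-1,1); generalized eigenvector w with (A-λI)w=v is (2,-3).
General solution: e^(-t)[K_1·v + K_2·(t·v + w)].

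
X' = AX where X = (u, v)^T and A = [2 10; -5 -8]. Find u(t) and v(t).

u(t) = c_1e^(-3t)sin(5t) - c_1e^(-3t)cos(5t) - c_2e^(-3t)sin(5t) - c_2e^(-3t)cos(5t), v(t) = c_1e^(-3t)cos(5t) + c_2e^(-3t)sin(5t)

Coefficient matrix A = [[2, 10], [-5, -8]].
Characteristic polynomial det(A - λI) = λ^2 + 6λ + 34 = 0.
Eigenvalues λ = -3 ± 5i (complex conjugate pair).
For λ=-3+5i: an eigenvector is (-1,1) - i(1,0) = (-1 - i, 1).
A real fundamental pair from Re and Im of e^((-3+5i)t)v: X_1 = e^(-3t)(cos(5t)·(-1,1) + sin(5t)·(1,0)), X_2 = e^(-3t)(sin(5t)·(-1,1) - cos(5t)·(1,0)).
General solution: c_1X_1 + c_2X_2.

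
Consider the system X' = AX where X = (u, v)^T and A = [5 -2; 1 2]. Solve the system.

u(t) = -2C_1e^(4t) - C_2e^(3t), v(t) = -C_1e^(4t) - C_2e^(3t)

Coefficient matrix A = [[5, -2], [1, 2]].
Characteristic polynomial det(A - λI) = λ^2 - 7λ + 12 = 0.
Eigenvalues λ = 4, 3.
For λ=4: (A-λI) row 1 is [1, -2], so an eigenvector is (-2, -1).
For λ=3: (A-λI) row 1 is [2, -2], so an eigenvector is (-1, -1).
General solution: C_1e^(4t)(-2,-1) + C_2e^(3t)(-1,-1).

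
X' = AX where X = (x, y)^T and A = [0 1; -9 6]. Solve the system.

x(t) = -c_1e^(3t) - c_2te^(3t), y(t) = -3c_1e^(3t) - 3c_2te^(3t) - c_2e^(3t)

Coefficient matrix A = [[0, 1], [-9, 6]].
Characteristic polynomial det(A - λI) = λ^2 - 6λ + 9 = 0.
Single eigenvalue λ = 3 with algebraic multiplicity 2.
Eigenvector v = (-1,-3); generalized eigenvector w with (A-λI)w=v is (0,-1).
General solution: e^(3t)[c_1·v + c_2·(t·v + w)].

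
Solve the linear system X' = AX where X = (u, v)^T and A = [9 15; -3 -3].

u(t) = 2c_1e^(3t)sin(3t) + c_1e^(3t)cos(3t) + c_2e^(3t)sin(3t) - 2c_2e^(3t)cos(3t), v(t) = -c_1e^(3t)sin(3t) + c_2e^(3t)cos(3t)

Coefficient matrix A = [[9, 15], [-3, -3]].
Characteristic polynomial det(A - λI) = λ^2 - 6λ + 18 = 0.
Eigenvalues λ = 3 ± 3i (complex conjugate pair).
For λ=3+3i: an eigenvector is (1,0) - i(2,-1) = (1 - 2i, 0 + i).
A real fundamental pair from Re and Im of e^((3+3i)t)v: X_1 = e^(3t)(cos(3t)·(1,0) + sin(3t)·(2,-1)), X_2 = e^(3t)(sin(3t)·(1,0) - cos(3t)·(2,-1)).
General solution: c_1X_1 + c_2X_2.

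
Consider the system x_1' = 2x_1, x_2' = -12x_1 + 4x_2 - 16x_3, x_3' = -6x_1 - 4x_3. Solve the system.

x_1(t) = c_3e^(2t), x_2(t) = 2c_1e^(-4t) + c_2e^(4t) - 2c_3e^(2t), x_3(t) = c_1e^(-4t) - c_3e^(2t)

Coefficient matrix A = [[2, 0, 0], [-12, 4, -16], [-6, 0, -4]].
det(A - λI) = 0 gives eigenvalues λ = -4, 4, 2.
For λ=-4: eigenvector (0,2,1).
For λ=4: eigenvector (0,1,0).
For λ=2: eigenvector (1,-2,-1).
General solution: c_1e^(-4t)(0,2,1) + c_2e^(4t)(0,1,0) + c_3e^(2t)(1,-2,-1).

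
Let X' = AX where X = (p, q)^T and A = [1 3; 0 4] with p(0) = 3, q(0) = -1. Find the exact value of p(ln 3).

A = [[1,3],[0,4]]; eigenvalues λ = 4, 1.
Eigenvectors: (1,1) for λ=4, (-1,0) for λ=1.
From the initial condition, c_1 = -1, c_2 = -4.
p(ln 3) = (-1)(3^4)(1) + (-4)(3^1)(-1) = -69.

-69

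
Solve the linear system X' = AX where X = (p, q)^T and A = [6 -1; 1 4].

p(t) = C_1e^(5t) + C_2te^(5t) - C_2e^(5t), q(t) = C_1e^(5t) + C_2te^(5t) - 2C_2e^(5t)

Coefficient matrix A = [[6, -1], [1, 4]].
Characteristic polynomial det(A - λI) = λ^2 - 10λ + 25 = 0.
Single eigenvalue λ = 5 with algebraic multiplicity 2.
Eigenvector v = (1,1); generalized eigenvector w with (A-λI)w=v is (-1,-2).
General solution: e^(5t)[C_1·v + C_2·(t·v + w)].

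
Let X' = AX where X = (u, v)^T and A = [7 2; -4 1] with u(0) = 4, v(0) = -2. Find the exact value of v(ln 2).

-160

A = [[7,2],[-4,1]]; eigenvalues λ = 3, 5.
Eigenvectors: (-1,2) for λ=3, (1,-1) for λ=5.
From the initial condition, c_1 = 2, c_2 = 6.
v(ln 2) = (2)(2^3)(2) + (6)(2^5)(-1) = -160.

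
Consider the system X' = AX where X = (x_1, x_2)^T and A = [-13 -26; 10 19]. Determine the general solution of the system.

Coefficient matrix A = [[-13, -26], [10, 19]].
Characteristic polynomial det(A - λI) = λ^2 - 6λ + 13 = 0.
Eigenvalues λ = 3 ± 2i (complex conjugate pair).
For λ=3+2i: an eigenvector is (-3,2) - i(-2,1) = (-3 + 2i, 2 - i).
A real fundamental pair from Re and Im of e^((3+2i)t)v: X_1 = e^(3t)(cos(2t)·(-3,2) + sin(2t)·(-2,1)), X_2 = e^(3t)(sin(2t)·(-3,2) - cos(2t)·(-2,1)).
General solution: C_1X_1 + C_2X_2.

x_1(t) = -2C_1e^(3t)sin(2t) - 3C_1e^(3t)cos(2t) - 3C_2e^(3t)sin(2t) + 2C_2e^(3t)cos(2t), x_2(t) = C_1e^(3t)sin(2t) + 2C_1e^(3t)cos(2t) + 2C_2e^(3t)sin(2t) - C_2e^(3t)cos(2t)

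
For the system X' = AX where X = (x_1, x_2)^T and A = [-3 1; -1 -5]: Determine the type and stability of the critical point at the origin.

A = [[-3,1],[-1,-5]]; det(A-λI) = λ^2 + 8λ + 16.
repeated λ = -4 with a single eigenvector.

stable improper node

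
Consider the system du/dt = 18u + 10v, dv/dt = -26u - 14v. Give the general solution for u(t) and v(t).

Coefficient matrix A = [[18, 10], [-26, -14]].
Characteristic polynomial det(A - λI) = λ^2 - 4λ + 8 = 0.
Eigenvalues λ = 2 ± 2i (complex conjugate pair).
For λ=2+2i: an eigenvector is (2,-3) - i(1,-2) = (2 - i, -3 + 2i).
A real fundamental pair from Re and Im of e^((2+2i)t)v: X_1 = e^(2t)(cos(2t)·(2,-3) + sin(2t)·(1,-2)), X_2 = e^(2t)(sin(2t)·(2,-3) - cos(2t)·(1,-2)).
General solution: K_1X_1 + K_2X_2.

u(t) = K_1e^(2t)sin(2t) + 2K_1e^(2t)cos(2t) + 2K_2e^(2t)sin(2t) - K_2e^(2t)cos(2t), v(t) = -2K_1e^(2t)sin(2t) - 3K_1e^(2t)cos(2t) - 3K_2e^(2t)sin(2t) + 2K_2e^(2t)cos(2t)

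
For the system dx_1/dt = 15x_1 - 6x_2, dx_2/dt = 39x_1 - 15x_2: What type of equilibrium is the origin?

A = [[15,-6],[39,-15]]; det(A-λI) = λ^2 + 9.
λ = 0 ± 3i: zero real part.

center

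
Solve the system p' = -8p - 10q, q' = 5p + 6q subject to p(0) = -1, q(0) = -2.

Coefficient matrix A = [[-8, -10], [5, 6]].
Characteristic polynomial det(A - λI) = λ^2 + 2λ + 2 = 0.
Eigenvalues λ = -1 ± i (complex conjugate pair).
For λ=-1+i: an eigenvector is (3,-2) - i(-1,1) = (3 + i, -2 - i).
A real fundamental pair from Re and Im of e^((-1+i)t)v: X_1 = e^(-t)(cos(t)·(3,-2) + sin(t)·(-1,1)), X_2 = e^(-t)(sin(t)·(3,-2) - cos(t)·(-1,1)).
General solution: C_1X_1 + C_2X_2.
Applying p(0)=-1, q(0)=-2 gives C_1=-3, C_2=8.

p(t) = 27e^(-t)sin(t) - e^(-t)cos(t), q(t) = -19e^(-t)sin(t) - 2e^(-t)cos(t)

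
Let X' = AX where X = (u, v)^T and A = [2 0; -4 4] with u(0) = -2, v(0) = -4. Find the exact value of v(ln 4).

A = [[2,0],[-4,4]]; eigenvalues λ = 2, 4.
Eigenvectors: (-1,-2) for λ=2, (0,1) for λ=4.
From the initial condition, c_1 = 2, c_2 = 0.
v(ln 4) = (2)(4^2)(-2) + (0)(4^4)(1) = -64.

-64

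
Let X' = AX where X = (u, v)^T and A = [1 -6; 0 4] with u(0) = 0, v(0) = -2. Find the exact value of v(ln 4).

A = [[1,-6],[0,4]]; eigenvalues λ = 1, 4.
Eigenvectors: (-1,0) for λ=1, (2,-1) for λ=4.
From the initial condition, c_1 = 4, c_2 = 2.
v(ln 4) = (4)(4^1)(0) + (2)(4^4)(-1) = -512.

-512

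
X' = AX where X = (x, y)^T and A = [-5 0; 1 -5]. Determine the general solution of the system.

x(t) = -K_2e^(-5t), y(t) = -K_1e^(-5t) - K_2te^(-5t) - 2K_2e^(-5t)

Coefficient matrix A = [[-5, 0], [1, -5]].
Characteristic polynomial det(A - λI) = λ^2 + 10λ + 25 = 0.
Single eigenvalue λ = -5 with algebraic multiplicity 2.
Eigenvector v = (0,-1); generalized eigenvector w with (A-λI)w=v is (-1,-2).
General solution: e^(-5t)[K_1·v + K_2·(t·v + w)].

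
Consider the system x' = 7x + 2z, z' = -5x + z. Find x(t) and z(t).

Coefficient matrix A = [[7, 2], [-5, 1]].
Characteristic polynomial det(A - λI) = λ^2 - 8λ + 17 = 0.
Eigenvalues λ = 4 ± i (complex conjugate pair).
For λ=4+i: an eigenvector is (1,-1) - i(1,-2) = (1 - i, -1 + 2i).
A real fundamental pair from Re and Im of e^((4+i)t)v: X_1 = e^(4t)(cos(t)·(1,-1) + sin(t)·(1,-2)), X_2 = e^(4t)(sin(t)·(1,-1) - cos(t)·(1,-2)).
General solution: K_1X_1 + K_2X_2.

x(t) = K_1e^(4t)sin(t) + K_1e^(4t)cos(t) + K_2e^(4t)sin(t) - K_2e^(4t)cos(t), z(t) = -2K_1e^(4t)sin(t) - K_1e^(4t)cos(t) - K_2e^(4t)sin(t) + 2K_2e^(4t)cos(t)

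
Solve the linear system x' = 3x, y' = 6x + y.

Coefficient matrix A = [[3, 0], [6, 1]].
Characteristic polynomial det(A - λI) = λ^2 - 4λ + 3 = 0.
Eigenvalues λ = 1, 3.
For λ=1: (A-λI) row 1 is [2, 0], so an eigenvector is (0, -1).
For λ=3: (A-λI) row 2 is [6, -2], so an eigenvector is (-1, -3).
General solution: K_1e^(t)(0,-1) + K_2e^(3t)(-1,-3).

x(t) = -K_2e^(3t), y(t) = -K_1e^(t) - 3K_2e^(3t)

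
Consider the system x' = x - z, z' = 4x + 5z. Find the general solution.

x(t) = -K_1e^(3t) - K_2te^(3t) - K_2e^(3t), z(t) = 2K_1e^(3t) + 2K_2te^(3t) + 3K_2e^(3t)

Coefficient matrix A = [[1, -1], [4, 5]].
Characteristic polynomial det(A - λI) = λ^2 - 6λ + 9 = 0.
Single eigenvalue λ = 3 with algebraic multiplicity 2.
Eigenvector v = (-1,2); generalized eigenvector w with (A-λI)w=v is (-1,3).
General solution: e^(3t)[K_1·v + K_2·(t·v + w)].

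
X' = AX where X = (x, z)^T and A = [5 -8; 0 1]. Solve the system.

x(t) = 2K_1e^(t) + K_2e^(5t), z(t) = K_1e^(t)

Coefficient matrix A = [[5, -8], [0, 1]].
Characteristic polynomial det(A - λI) = λ^2 - 6λ + 5 = 0.
Eigenvalues λ = 1, 5.
For λ=1: (A-λI) row 1 is [4, -8], so an eigenvector is (2, 1).
For λ=5: (A-λI) row 1 is [0, -8], so an eigenvector is (1, 0).
General solution: K_1e^(t)(2,1) + K_2e^(5t)(1,0).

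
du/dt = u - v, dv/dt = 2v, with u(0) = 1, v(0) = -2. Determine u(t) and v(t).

u(t) = 2e^(2t) - e^(t), v(t) = -2e^(2t)

Coefficient matrix A = [[1, -1], [0, 2]].
Characteristic polynomial det(A - λI) = λ^2 - 3λ + 2 = 0.
Eigenvalues λ = 1, 2.
For λ=1: (A-λI) row 1 is [0, -1], so an eigenvector is (1, 0).
For λ=2: (A-λI) row 1 is [-1, -1], so an eigenvector is (-1, 1).
General solution: C_1e^(t)(1,0) + C_2e^(2t)(-1,1).
Applying u(0)=1, v(0)=-2 gives C_1=-1, C_2=-2.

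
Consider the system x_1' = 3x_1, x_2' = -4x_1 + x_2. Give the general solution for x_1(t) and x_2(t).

x_1(t) = -c_1e^(3t), x_2(t) = 2c_1e^(3t) + c_2e^(t)

Coefficient matrix A = [[3, 0], [-4, 1]].
Characteristic polynomial det(A - λI) = λ^2 - 4λ + 3 = 0.
Eigenvalues λ = 3, 1.
For λ=3: (A-λI) row 2 is [-4, -2], so an eigenvector is (-1, 2).
For λ=1: (A-λI) row 1 is [2, 0], so an eigenvector is (0, 1).
General solution: c_1e^(3t)(-1,2) + c_2e^(t)(0,1).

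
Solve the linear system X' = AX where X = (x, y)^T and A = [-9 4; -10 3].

Coefficient matrix A = [[-9, 4], [-10, 3]].
Characteristic polynomial det(A - λI) = λ^2 + 6λ + 13 = 0.
Eigenvalues λ = -3 ± 2i (complex conjugate pair).
For λ=-3+2i: an eigenvector is (1,1) - i(-1,-2) = (1 + i, 1 + 2i).
A real fundamental pair from Re and Im of e^((-3+2i)t)v: X_1 = e^(-3t)(cos(2t)·(1,1) + sin(2t)·(-1,-2)), X_2 = e^(-3t)(sin(2t)·(1,1) - cos(2t)·(-1,-2)).
General solution: K_1X_1 + K_2X_2.

x(t) = -K_1e^(-3t)sin(2t) + K_1e^(-3t)cos(2t) + K_2e^(-3t)sin(2t) + K_2e^(-3t)cos(2t), y(t) = -2K_1e^(-3t)sin(2t) + K_1e^(-3t)cos(2t) + K_2e^(-3t)sin(2t) + 2K_2e^(-3t)cos(2t)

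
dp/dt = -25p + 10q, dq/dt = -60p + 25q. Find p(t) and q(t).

p(t) = -c_1e^(5t) + c_2e^(-5t), q(t) = -3c_1e^(5t) + 2c_2e^(-5t)

Coefficient matrix A = [[-25, 10], [-60, 25]].
Characteristic polynomial det(A - λI) = λ^2 - 25 = 0.
Eigenvalues λ = 5, -5.
For λ=5: (A-λI) row 1 is [-30, 10], so an eigenvector is (-1, -3).
For λ=-5: (A-λI) row 1 is [-20, 10], so an eigenvector is (1, 2).
General solution: c_1e^(5t)(-1,-3) + c_2e^(-5t)(1,2).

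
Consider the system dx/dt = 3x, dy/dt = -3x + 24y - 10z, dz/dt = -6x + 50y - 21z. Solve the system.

x(t) = c_1e^(3t), y(t) = 3c_1e^(3t) + c_2e^(4t) + 2c_3e^(-t), z(t) = 6c_1e^(3t) + 2c_2e^(4t) + 5c_3e^(-t)

Coefficient matrix A = [[3, 0, 0], [-3, 24, -10], [-6, 50, -21]].
det(A - λI) = 0 gives eigenvalues λ = 3, 4, -1.
For λ=3: eigenvector (1,3,6).
For λ=4: eigenvector (0,1,2).
For λ=-1: eigenvector (0,2,5).
General solution: c_1e^(3t)(1,3,6) + c_2e^(4t)(0,1,2) + c_3e^(-t)(0,2,5).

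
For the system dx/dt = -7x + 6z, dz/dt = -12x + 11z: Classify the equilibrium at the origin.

saddle

A = [[-7,6],[-12,11]]; det(A-λI) = λ^2 - 4λ - 5.
λ = -1, 5: opposite signs.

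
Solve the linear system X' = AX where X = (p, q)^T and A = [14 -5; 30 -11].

p(t) = c_1e^(4t) + c_2e^(-t), q(t) = 2c_1e^(4t) + 3c_2e^(-t)

Coefficient matrix A = [[14, -5], [30, -11]].
Characteristic polynomial det(A - λI) = λ^2 - 3λ - 4 = 0.
Eigenvalues λ = 4, -1.
For λ=4: (A-λI) row 1 is [10, -5], so an eigenvector is (1, 2).
For λ=-1: (A-λI) row 1 is [15, -5], so an eigenvector is (1, 3).
General solution: c_1e^(4t)(1,2) + c_2e^(-t)(1,3).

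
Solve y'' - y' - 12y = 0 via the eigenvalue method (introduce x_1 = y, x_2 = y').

Let x_1 = y, x_2 = y'. Then x_1' = x_2 and x_2' = 12x_1 + x_2.
A = [[0,1],[12,1]]; det(A-λI) = λ^2 - λ - 12.
Eigenvalues λ = -3, 4 with eigenvectors (1,-3), (1,4).

y(t) = c_1e^(-3t) + c_2e^(4t)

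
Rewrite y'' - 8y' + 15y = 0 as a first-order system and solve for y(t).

Let x_1 = y, x_2 = y'. Then x_1' = x_2 and x_2' = -15x_1 + 8x_2.
A = [[0,1],[-15,8]]; det(A-λI) = λ^2 - 8λ + 15.
Eigenvalues λ = 5, 3 with eigenvectors (1,5), (1,3).

y(t) = c_1e^(5t) + c_2e^(3t)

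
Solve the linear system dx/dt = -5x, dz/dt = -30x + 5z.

x(t) = c_1e^(-5t), z(t) = 3c_1e^(-5t) - c_2e^(5t)

Coefficient matrix A = [[-5, 0], [-30, 5]].
Characteristic polynomial det(A - λI) = λ^2 - 25 = 0.
Eigenvalues λ = -5, 5.
For λ=-5: (A-λI) row 2 is [-30, 10], so an eigenvector is (1, 3).
For λ=5: (A-λI) row 1 is [-10, 0], so an eigenvector is (0, -1).
General solution: c_1e^(-5t)(1,3) + c_2e^(5t)(0,-1).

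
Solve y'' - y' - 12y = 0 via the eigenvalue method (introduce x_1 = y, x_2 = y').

y(t) = K_1e^(4t) + K_2e^(-3t)

Let x_1 = y, x_2 = y'. Then x_1' = x_2 and x_2' = 12x_1 + x_2.
A = [[0,1],[12,1]]; det(A-λI) = λ^2 - λ - 12.
Eigenvalues λ = 4, -3 with eigenvectors (1,4), (1,-3).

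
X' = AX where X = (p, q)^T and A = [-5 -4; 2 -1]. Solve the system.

Coefficient matrix A = [[-5, -4], [2, -1]].
Characteristic polynomial det(A - λI) = λ^2 + 6λ + 13 = 0.
Eigenvalues λ = -3 ± 2i (complex conjugate pair).
For λ=-3+2i: an eigenvector is (-1,1) - i(-1,0) = (-1 + i, 1).
A real fundamental pair from Re and Im of e^((-3+2i)t)v: X_1 = e^(-3t)(cos(2t)·(-1,1) + sin(2t)·(-1,0)), X_2 = e^(-3t)(sin(2t)·(-1,1) - cos(2t)·(-1,0)).
General solution: K_1X_1 + K_2X_2.

p(t) = -K_1e^(-3t)sin(2t) - K_1e^(-3t)cos(2t) - K_2e^(-3t)sin(2t) + K_2e^(-3t)cos(2t), q(t) = K_1e^(-3t)cos(2t) + K_2e^(-3t)sin(2t)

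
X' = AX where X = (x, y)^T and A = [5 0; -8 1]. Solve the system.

x(t) = -c_1e^(5t), y(t) = 2c_1e^(5t) - c_2e^(t)

Coefficient matrix A = [[5, 0], [-8, 1]].
Characteristic polynomial det(A - λI) = λ^2 - 6λ + 5 = 0.
Eigenvalues λ = 5, 1.
For λ=5: (A-λI) row 2 is [-8, -4], so an eigenvector is (-1, 2).
For λ=1: (A-λI) row 1 is [4, 0], so an eigenvector is (0, -1).
General solution: c_1e^(5t)(-1,2) + c_2e^(t)(0,-1).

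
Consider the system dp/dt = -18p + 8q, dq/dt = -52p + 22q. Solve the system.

Coefficient matrix A = [[-18, 8], [-52, 22]].
Characteristic polynomial det(A - λI) = λ^2 - 4λ + 20 = 0.
Eigenvalues λ = 2 ± 4i (complex conjugate pair).
For λ=2+4i: an eigenvector is (1,3) - i(1,2) = (1 - i, 3 - 2i).
A real fundamental pair from Re and Im of e^((2+4i)t)v: X_1 = e^(2t)(cos(4t)·(1,3) + sin(4t)·(1,2)), X_2 = e^(2t)(sin(4t)·(1,3) - cos(4t)·(1,2)).
General solution: c_1X_1 + c_2X_2.

p(t) = c_1e^(2t)sin(4t) + c_1e^(2t)cos(4t) + c_2e^(2t)sin(4t) - c_2e^(2t)cos(4t), q(t) = 2c_1e^(2t)sin(4t) + 3c_1e^(2t)cos(4t) + 3c_2e^(2t)sin(4t) - 2c_2e^(2t)cos(4t)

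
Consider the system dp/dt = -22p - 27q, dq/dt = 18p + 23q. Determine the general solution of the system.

p(t) = -C_1e^(5t) - 3C_2e^(-4t), q(t) = C_1e^(5t) + 2C_2e^(-4t)

Coefficient matrix A = [[-22, -27], [18, 23]].
Characteristic polynomial det(A - λI) = λ^2 - λ - 20 = 0.
Eigenvalues λ = 5, -4.
For λ=5: (A-λI) row 1 is [-27, -27], so an eigenvector is (-1, 1).
For λ=-4: (A-λI) row 1 is [-18, -27], so an eigenvector is (-3, 2).
General solution: C_1e^(5t)(-1,1) + C_2e^(-4t)(-3,2).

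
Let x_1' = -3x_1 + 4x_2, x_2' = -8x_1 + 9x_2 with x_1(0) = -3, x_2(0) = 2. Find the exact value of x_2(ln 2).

304

A = [[-3,4],[-8,9]]; eigenvalues λ = 1, 5.
Eigenvectors: (1,1) for λ=1, (1,2) for λ=5.
From the initial condition, c_1 = -8, c_2 = 5.
x_2(ln 2) = (-8)(2^1)(1) + (5)(2^5)(2) = 304.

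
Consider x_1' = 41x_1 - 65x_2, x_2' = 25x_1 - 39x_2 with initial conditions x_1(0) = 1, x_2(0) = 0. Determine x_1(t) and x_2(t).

Coefficient matrix A = [[41, -65], [25, -39]].
Characteristic polynomial det(A - λI) = λ^2 - 2λ + 26 = 0.
Eigenvalues λ = 1 ± 5i (complex conjugate pair).
For λ=1+5i: an eigenvector is (2,1) - i(3,2) = (2 - 3i, 1 - 2i).
A real fundamental pair from Re and Im of e^((1+5i)t)v: X_1 = e^(t)(cos(5t)·(2,1) + sin(5t)·(3,2)), X_2 = e^(t)(sin(5t)·(2,1) - cos(5t)·(3,2)).
General solution: C_1X_1 + C_2X_2.
Applying x_1(0)=1, x_2(0)=0 gives C_1=2, C_2=1.

x_1(t) = 8e^(t)sin(5t) + e^(t)cos(5t), x_2(t) = 5e^(t)sin(5t)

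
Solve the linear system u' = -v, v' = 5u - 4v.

Coefficient matrix A = [[0, -1], [5, -4]].
Characteristic polynomial det(A - λI) = λ^2 + 4λ + 5 = 0.
Eigenvalues λ = -2 ± i (complex conjugate pair).
For λ=-2+i: an eigenvector is (-1,-2) - i(0,-1) = (-1, -2 + i).
A real fundamental pair from Re and Im of e^((-2+i)t)v: X_1 = e^(-2t)(cos(t)·(-1,-2) + sin(t)·(0,-1)), X_2 = e^(-2t)(sin(t)·(-1,-2) - cos(t)·(0,-1)).
General solution: K_1X_1 + K_2X_2.

u(t) = -K_1e^(-2t)cos(t) - K_2e^(-2t)sin(t), v(t) = -K_1e^(-2t)sin(t) - 2K_1e^(-2t)cos(t) - 2K_2e^(-2t)sin(t) + K_2e^(-2t)cos(t)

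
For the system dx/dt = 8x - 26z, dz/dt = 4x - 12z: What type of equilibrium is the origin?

A = [[8,-26],[4,-12]]; det(A-λI) = λ^2 + 4λ + 8.
λ = -2 ± 2i: negative real part.

stable spiral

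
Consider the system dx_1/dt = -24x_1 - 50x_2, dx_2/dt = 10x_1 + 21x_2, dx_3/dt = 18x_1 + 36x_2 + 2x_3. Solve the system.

x_1(t) = 5c_1e^(-4t) - 2c_2e^(t), x_2(t) = -2c_1e^(-4t) + c_2e^(t), x_3(t) = -3c_1e^(-4t) + c_3e^(2t)

Coefficient matrix A = [[-24, -50, 0], [10, 21, 0], [18, 36, 2]].
det(A - λI) = 0 gives eigenvalues λ = -4, 1, 2.
For λ=-4: eigenvector (5,-2,-3).
For λ=1: eigenvector (-2,1,0).
For λ=2: eigenvector (0,0,1).
General solution: c_1e^(-4t)(5,-2,-3) + c_2e^(t)(-2,1,0) + c_3e^(2t)(0,0,1).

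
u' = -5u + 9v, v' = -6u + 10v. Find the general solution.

u(t) = -3K_1e^(t) + K_2e^(4t), v(t) = -2K_1e^(t) + K_2e^(4t)

Coefficient matrix A = [[-5, 9], [-6, 10]].
Characteristic polynomial det(A - λI) = λ^2 - 5λ + 4 = 0.
Eigenvalues λ = 1, 4.
For λ=1: (A-λI) row 1 is [-6, 9], so an eigenvector is (-3, -2).
For λ=4: (A-λI) row 1 is [-9, 9], so an eigenvector is (1, 1).
General solution: K_1e^(t)(-3,-2) + K_2e^(4t)(1,1).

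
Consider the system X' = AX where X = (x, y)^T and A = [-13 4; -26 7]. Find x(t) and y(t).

Coefficient matrix A = [[-13, 4], [-26, 7]].
Characteristic polynomial det(A - λI) = λ^2 + 6λ + 13 = 0.
Eigenvalues λ = -3 ± 2i (complex conjugate pair).
For λ=-3+2i: an eigenvector is (-1,-3) - i(-1,-2) = (-1 + i, -3 + 2i).
A real fundamental pair from Re and Im of e^((-3+2i)t)v: X_1 = e^(-3t)(cos(2t)·(-1,-3) + sin(2t)·(-1,-2)), X_2 = e^(-3t)(sin(2t)·(-1,-3) - cos(2t)·(-1,-2)).
General solution: K_1X_1 + K_2X_2.

x(t) = -K_1e^(-3t)sin(2t) - K_1e^(-3t)cos(2t) - K_2e^(-3t)sin(2t) + K_2e^(-3t)cos(2t), y(t) = -2K_1e^(-3t)sin(2t) - 3K_1e^(-3t)cos(2t) - 3K_2e^(-3t)sin(2t) + 2K_2e^(-3t)cos(2t)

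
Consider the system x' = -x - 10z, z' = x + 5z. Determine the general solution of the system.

Coefficient matrix A = [[-1, -10], [1, 5]].
Characteristic polynomial det(A - λI) = λ^2 - 4λ + 5 = 0.
Eigenvalues λ = 2 ± i (complex conjugate pair).
For λ=2+i: an eigenvector is (3,-1) - i(1,0) = (3 - i, -1).
A real fundamental pair from Re and Im of e^((2+i)t)v: X_1 = e^(2t)(cos(t)·(3,-1) + sin(t)·(1,0)), X_2 = e^(2t)(sin(t)·(3,-1) - cos(t)·(1,0)).
General solution: c_1X_1 + c_2X_2.

x(t) = c_1e^(2t)sin(t) + 3c_1e^(2t)cos(t) + 3c_2e^(2t)sin(t) - c_2e^(2t)cos(t), z(t) = -c_1e^(2t)cos(t) - c_2e^(2t)sin(t)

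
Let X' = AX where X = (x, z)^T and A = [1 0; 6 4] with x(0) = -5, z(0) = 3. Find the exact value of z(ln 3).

-537

A = [[1,0],[6,4]]; eigenvalues λ = 4, 1.
Eigenvectors: (0,-1) for λ=4, (-1,2) for λ=1.
From the initial condition, c_1 = 7, c_2 = 5.
z(ln 3) = (7)(3^4)(-1) + (5)(3^1)(2) = -537.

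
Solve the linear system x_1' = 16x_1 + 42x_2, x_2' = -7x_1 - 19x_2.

x_1(t) = -3c_1e^(2t) - 2c_2e^(-5t), x_2(t) = c_1e^(2t) + c_2e^(-5t)

Coefficient matrix A = [[16, 42], [-7, -19]].
Characteristic polynomial det(A - λI) = λ^2 + 3λ - 10 = 0.
Eigenvalues λ = 2, -5.
For λ=2: (A-λI) row 1 is [14, 42], so an eigenvector is (-3, 1).
For λ=-5: (A-λI) row 1 is [21, 42], so an eigenvector is (-2, 1).
General solution: c_1e^(2t)(-3,1) + c_2e^(-5t)(-2,1).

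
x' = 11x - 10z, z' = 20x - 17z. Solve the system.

x(t) = -2c_1e^(-3t)sin(2t) - c_1e^(-3t)cos(2t) - c_2e^(-3t)sin(2t) + 2c_2e^(-3t)cos(2t), z(t) = -3c_1e^(-3t)sin(2t) - c_1e^(-3t)cos(2t) - c_2e^(-3t)sin(2t) + 3c_2e^(-3t)cos(2t)

Coefficient matrix A = [[11, -10], [20, -17]].
Characteristic polynomial det(A - λI) = λ^2 + 6λ + 13 = 0.
Eigenvalues λ = -3 ± 2i (complex conjugate pair).
For λ=-3+2i: an eigenvector is (-1,-1) - i(-2,-3) = (-1 + 2i, -1 + 3i).
A real fundamental pair from Re and Im of e^((-3+2i)t)v: X_1 = e^(-3t)(cos(2t)·(-1,-1) + sin(2t)·(-2,-3)), X_2 = e^(-3t)(sin(2t)·(-1,-1) - cos(2t)·(-2,-3)).
General solution: c_1X_1 + c_2X_2.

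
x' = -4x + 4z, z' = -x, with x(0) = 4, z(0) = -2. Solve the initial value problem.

x(t) = -16te^(-2t) + 4e^(-2t), z(t) = -8te^(-2t) - 2e^(-2t)

Coefficient matrix A = [[-4, 4], [-1, 0]].
Characteristic polynomial det(A - λI) = λ^2 + 4λ + 4 = 0.
Single eigenvalue λ = -2 with algebraic multiplicity 2.
Eigenvector v = (2,1); generalized eigenvector w with (A-λI)w=v is (-1,0).
General solution: e^(-2t)[K_1·v + K_2·(t·v + w)].
Applying x(0)=4, z(0)=-2 gives K_1=-2, K_2=-8.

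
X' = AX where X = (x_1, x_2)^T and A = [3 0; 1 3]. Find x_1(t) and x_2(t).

x_1(t) = -C_2e^(3t), x_2(t) = -C_1e^(3t) - C_2te^(3t) - 2C_2e^(3t)

Coefficient matrix A = [[3, 0], [1, 3]].
Characteristic polynomial det(A - λI) = λ^2 - 6λ + 9 = 0.
Single eigenvalue λ = 3 with algebraic multiplicity 2.
Eigenvector v = (0,-1); generalized eigenvector w with (A-λI)w=v is (-1,-2).
General solution: e^(3t)[C_1·v + C_2·(t·v + w)].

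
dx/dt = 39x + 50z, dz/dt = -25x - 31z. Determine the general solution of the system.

Coefficient matrix A = [[39, 50], [-25, -31]].
Characteristic polynomial det(A - λI) = λ^2 - 8λ + 41 = 0.
Eigenvalues λ = 4 ± 5i (complex conjugate pair).
For λ=4+5i: an eigenvector is (3,-2) - i(1,-1) = (3 - i, -2 + i).
A real fundamental pair from Re and Im of e^((4+5i)t)v: X_1 = e^(4t)(cos(5t)·(3,-2) + sin(5t)·(1,-1)), X_2 = e^(4t)(sin(5t)·(3,-2) - cos(5t)·(1,-1)).
General solution: C_1X_1 + C_2X_2.

x(t) = C_1e^(4t)sin(5t) + 3C_1e^(4t)cos(5t) + 3C_2e^(4t)sin(5t) - C_2e^(4t)cos(5t), z(t) = -C_1e^(4t)sin(5t) - 2C_1e^(4t)cos(5t) - 2C_2e^(4t)sin(5t) + C_2e^(4t)cos(5t)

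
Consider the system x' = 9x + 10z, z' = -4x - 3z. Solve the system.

x(t) = 2K_1e^(3t)sin(2t) - K_1e^(3t)cos(2t) - K_2e^(3t)sin(2t) - 2K_2e^(3t)cos(2t), z(t) = -K_1e^(3t)sin(2t) + K_1e^(3t)cos(2t) + K_2e^(3t)sin(2t) + K_2e^(3t)cos(2t)

Coefficient matrix A = [[9, 10], [-4, -3]].
Characteristic polynomial det(A - λI) = λ^2 - 6λ + 13 = 0.
Eigenvalues λ = 3 ± 2i (complex conjugate pair).
For λ=3+2i: an eigenvector is (-1,1) - i(2,-1) = (-1 - 2i, 1 + i).
A real fundamental pair from Re and Im of e^((3+2i)t)v: X_1 = e^(3t)(cos(2t)·(-1,1) + sin(2t)·(2,-1)), X_2 = e^(3t)(sin(2t)·(-1,1) - cos(2t)·(2,-1)).
General solution: K_1X_1 + K_2X_2.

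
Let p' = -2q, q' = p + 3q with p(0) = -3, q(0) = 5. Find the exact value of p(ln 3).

A = [[0,-2],[1,3]]; eigenvalues λ = 1, 2.
Eigenvectors: (2,-1) for λ=1, (-1,1) for λ=2.
From the initial condition, c_1 = 2, c_2 = 7.
p(ln 3) = (2)(3^1)(2) + (7)(3^2)(-1) = -51.

-51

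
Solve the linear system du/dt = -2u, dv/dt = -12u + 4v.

Coefficient matrix A = [[-2, 0], [-12, 4]].
Characteristic polynomial det(A - λI) = λ^2 - 2λ - 8 = 0.
Eigenvalues λ = 4, -2.
For λ=4: (A-λI) row 1 is [-6, 0], so an eigenvector is (0, -1).
For λ=-2: (A-λI) row 2 is [-12, 6], so an eigenvector is (1, 2).
General solution: c_1e^(4t)(0,-1) + c_2e^(-2t)(1,2).

u(t) = c_2e^(-2t), v(t) = -c_1e^(4t) + 2c_2e^(-2t)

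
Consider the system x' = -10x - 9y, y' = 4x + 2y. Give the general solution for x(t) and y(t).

x(t) = 3c_1e^(-4t) + 3c_2te^(-4t) - 2c_2e^(-4t), y(t) = -2c_1e^(-4t) - 2c_2te^(-4t) + c_2e^(-4t)

Coefficient matrix A = [[-10, -9], [4, 2]].
Characteristic polynomial det(A - λI) = λ^2 + 8λ + 16 = 0.
Single eigenvalue λ = -4 with algebraic multiplicity 2.
Eigenvector v = (3,-2); generalized eigenvector w with (A-λI)w=v is (-2,1).
General solution: e^(-4t)[c_1·v + c_2·(t·v + w)].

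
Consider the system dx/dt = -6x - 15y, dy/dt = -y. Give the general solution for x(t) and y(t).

Coefficient matrix A = [[-6, -15], [0, -1]].
Characteristic polynomial det(A - λI) = λ^2 + 7λ + 6 = 0.
Eigenvalues λ = -1, -6.
For λ=-1: (A-λI) row 1 is [-5, -15], so an eigenvector is (-3, 1).
For λ=-6: (A-λI) row 1 is [0, -15], so an eigenvector is (-1, 0).
General solution: c_1e^(-t)(-3,1) + c_2e^(-6t)(-1,0).

x(t) = -3c_1e^(-t) - c_2e^(-6t), y(t) = c_1e^(-t)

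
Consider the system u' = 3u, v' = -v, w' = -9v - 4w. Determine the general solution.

u(t) = C_2e^(3t), v(t) = C_1e^(-t), w(t) = -3C_1e^(-t) + C_3e^(-4t)

Coefficient matrix A = [[3, 0, 0], [0, -1, 0], [0, -9, -4]].
det(A - λI) = 0 gives eigenvalues λ = -1, 3, -4.
For λ=-1: eigenvector (0,1,-3).
For λ=3: eigenvector (1,0,0).
For λ=-4: eigenvector (0,0,1).
General solution: C_1e^(-t)(0,1,-3) + C_2e^(3t)(1,0,0) + C_3e^(-4t)(0,0,1).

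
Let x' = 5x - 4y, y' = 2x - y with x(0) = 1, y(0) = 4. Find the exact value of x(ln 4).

A = [[5,-4],[2,-1]]; eigenvalues λ = 1, 3.
Eigenvectors: (-1,-1) for λ=1, (2,1) for λ=3.
From the initial condition, c_1 = -7, c_2 = -3.
x(ln 4) = (-7)(4^1)(-1) + (-3)(4^3)(2) = -356.

-356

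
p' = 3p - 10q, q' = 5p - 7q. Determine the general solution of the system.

p(t) = -c_1e^(-2t)sin(5t) + c_1e^(-2t)cos(5t) + c_2e^(-2t)sin(5t) + c_2e^(-2t)cos(5t), q(t) = c_1e^(-2t)cos(5t) + c_2e^(-2t)sin(5t)

Coefficient matrix A = [[3, -10], [5, -7]].
Characteristic polynomial det(A - λI) = λ^2 + 4λ + 29 = 0.
Eigenvalues λ = -2 ± 5i (complex conjugate pair).
For λ=-2+5i: an eigenvector is (1,1) - i(-1,0) = (1 + i, 1).
A real fundamental pair from Re and Im of e^((-2+5i)t)v: X_1 = e^(-2t)(cos(5t)·(1,1) + sin(5t)·(-1,0)), X_2 = e^(-2t)(sin(5t)·(1,1) - cos(5t)·(-1,0)).
General solution: c_1X_1 + c_2X_2.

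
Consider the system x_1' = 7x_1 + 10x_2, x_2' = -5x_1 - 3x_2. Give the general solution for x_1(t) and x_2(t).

Coefficient matrix A = [[7, 10], [-5, -3]].
Characteristic polynomial det(A - λI) = λ^2 - 4λ + 29 = 0.
Eigenvalues λ = 2 ± 5i (complex conjugate pair).
For λ=2+5i: an eigenvector is (1,-1) - i(-1,0) = (1 + i, -1).
A real fundamental pair from Re and Im of e^((2+5i)t)v: X_1 = e^(2t)(cos(5t)·(1,-1) + sin(5t)·(-1,0)), X_2 = e^(2t)(sin(5t)·(1,-1) - cos(5t)·(-1,0)).
General solution: C_1X_1 + C_2X_2.

x_1(t) = -C_1e^(2t)sin(5t) + C_1e^(2t)cos(5t) + C_2e^(2t)sin(5t) + C_2e^(2t)cos(5t), x_2(t) = -C_1e^(2t)cos(5t) - C_2e^(2t)sin(5t)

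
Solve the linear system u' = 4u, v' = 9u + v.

Coefficient matrix A = [[4, 0], [9, 1]].
Characteristic polynomial det(A - λI) = λ^2 - 5λ + 4 = 0.
Eigenvalues λ = 1, 4.
For λ=1: (A-λI) row 1 is [3, 0], so an eigenvector is (0, -1).
For λ=4: (A-λI) row 2 is [9, -3], so an eigenvector is (1, 3).
General solution: c_1e^(t)(0,-1) + c_2e^(4t)(1,3).

u(t) = c_2e^(4t), v(t) = -c_1e^(t) + 3c_2e^(4t)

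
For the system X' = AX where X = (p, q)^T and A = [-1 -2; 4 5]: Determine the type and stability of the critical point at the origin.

unstable node

A = [[-1,-2],[4,5]]; det(A-λI) = λ^2 - 4λ + 3.
λ = 3, 1: both positive.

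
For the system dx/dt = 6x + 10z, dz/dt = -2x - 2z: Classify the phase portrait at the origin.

A = [[6,10],[-2,-2]]; det(A-λI) = λ^2 - 4λ + 8.
λ = 2 ± 2i: positive real part.

unstable spiral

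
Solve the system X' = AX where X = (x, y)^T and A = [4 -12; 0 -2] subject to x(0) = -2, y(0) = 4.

Coefficient matrix A = [[4, -12], [0, -2]].
Characteristic polynomial det(A - λI) = λ^2 - 2λ - 8 = 0.
Eigenvalues λ = 4, -2.
For λ=4: (A-λI) row 1 is [0, -12], so an eigenvector is (1, 0).
For λ=-2: (A-λI) row 1 is [6, -12], so an eigenvector is (-2, -1).
General solution: C_1e^(4t)(1,0) + C_2e^(-2t)(-2,-1).
Applying x(0)=-2, y(0)=4 gives C_1=-10, C_2=-4.

x(t) = -10e^(4t) + 8e^(-2t), y(t) = 4e^(-2t)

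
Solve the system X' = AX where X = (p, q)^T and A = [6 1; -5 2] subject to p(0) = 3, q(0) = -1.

Coefficient matrix A = [[6, 1], [-5, 2]].
Characteristic polynomial det(A - λI) = λ^2 - 8λ + 17 = 0.
Eigenvalues λ = 4 ± i (complex conjugate pair).
For λ=4+i: an eigenvector is (0,-1) - i(-1,2) = (0 + i, -1 - 2i).
A real fundamental pair from Re and Im of e^((4+i)t)v: X_1 = e^(4t)(cos(t)·(0,-1) + sin(t)·(-1,2)), X_2 = e^(4t)(sin(t)·(0,-1) - cos(t)·(-1,2)).
General solution: C_1X_1 + C_2X_2.
Applying p(0)=3, q(0)=-1 gives C_1=-5, C_2=3.

p(t) = 5e^(4t)sin(t) + 3e^(4t)cos(t), q(t) = -13e^(4t)sin(t) - e^(4t)cos(t)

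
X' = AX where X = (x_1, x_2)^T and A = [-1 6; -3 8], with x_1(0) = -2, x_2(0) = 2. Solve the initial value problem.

x_1(t) = 6e^(5t) - 8e^(2t), x_2(t) = 6e^(5t) - 4e^(2t)

Coefficient matrix A = [[-1, 6], [-3, 8]].
Characteristic polynomial det(A - λI) = λ^2 - 7λ + 10 = 0.
Eigenvalues λ = 5, 2.
For λ=5: (A-λI) row 1 is [-6, 6], so an eigenvector is (1, 1).
For λ=2: (A-λI) row 1 is [-3, 6], so an eigenvector is (-2, -1).
General solution: C_1e^(5t)(1,1) + C_2e^(2t)(-2,-1).
Applying x_1(0)=-2, x_2(0)=2 gives C_1=6, C_2=4.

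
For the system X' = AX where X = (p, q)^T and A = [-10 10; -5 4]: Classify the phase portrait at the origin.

stable spiral

A = [[-10,10],[-5,4]]; det(A-λI) = λ^2 + 6λ + 10.
λ = -3 ± i: negative real part.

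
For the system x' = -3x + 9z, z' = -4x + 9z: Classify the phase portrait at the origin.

unstable improper node

A = [[-3,9],[-4,9]]; det(A-λI) = λ^2 - 6λ + 9.
repeated λ = 3 with a single eigenvector.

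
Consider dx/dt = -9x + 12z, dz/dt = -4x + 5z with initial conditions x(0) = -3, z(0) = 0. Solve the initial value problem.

x(t) = 9e^(-t) - 12e^(-3t), z(t) = 6e^(-t) - 6e^(-3t)

Coefficient matrix A = [[-9, 12], [-4, 5]].
Characteristic polynomial det(A - λI) = λ^2 + 4λ + 3 = 0.
Eigenvalues λ = -3, -1.
For λ=-3: (A-λI) row 1 is [-6, 12], so an eigenvector is (2, 1).
For λ=-1: (A-λI) row 1 is [-8, 12], so an eigenvector is (-3, -2).
General solution: c_1e^(-3t)(2,1) + c_2e^(-t)(-3,-2).
Applying x(0)=-3, z(0)=0 gives c_1=-6, c_2=-3.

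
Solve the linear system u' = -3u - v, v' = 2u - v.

Coefficient matrix A = [[-3, -1], [2, -1]].
Characteristic polynomial det(A - λI) = λ^2 + 4λ + 5 = 0.
Eigenvalues λ = -2 ± i (complex conjugate pair).
For λ=-2+i: an eigenvector is (1,-1) - i(0,1) = (1, -1 - i).
A real fundamental pair from Re and Im of e^((-2+i)t)v: X_1 = e^(-2t)(cos(t)·(1,-1) + sin(t)·(0,1)), X_2 = e^(-2t)(sin(t)·(1,-1) - cos(t)·(0,1)).
General solution: C_1X_1 + C_2X_2.

u(t) = C_1e^(-2t)cos(t) + C_2e^(-2t)sin(t), v(t) = C_1e^(-2t)sin(t) - C_1e^(-2t)cos(t) - C_2e^(-2t)sin(t) - C_2e^(-2t)cos(t)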